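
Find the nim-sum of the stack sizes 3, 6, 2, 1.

6

Compute the nim-sum pairwise:
3 ⊕ 6 = 5
5 ⊕ 2 = 7
7 ⊕ 1 = 6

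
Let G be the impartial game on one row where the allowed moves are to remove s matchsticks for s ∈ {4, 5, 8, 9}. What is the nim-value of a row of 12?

3

Grundy values for subtraction set {4, 5, 8, 9}:
g(0) = mex{} = 0
g(1) = mex{} = 0
g(2) = mex{} = 0
g(3) = mex{} = 0
g(4) = mex{0} = 1
g(5) = mex{0} = 1
g(6) = mex{0} = 1
g(7) = mex{0} = 1
g(8) = mex{0,1} = 2
g(9) = mex{0,1} = 2
g(10) = mex{0,1} = 2
g(11) = mex{0,1} = 2
g(12) = mex{0,1,2} = 3
So g(12) = 3.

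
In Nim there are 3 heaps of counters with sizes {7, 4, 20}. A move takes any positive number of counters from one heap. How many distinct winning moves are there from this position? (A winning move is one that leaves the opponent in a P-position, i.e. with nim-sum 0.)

1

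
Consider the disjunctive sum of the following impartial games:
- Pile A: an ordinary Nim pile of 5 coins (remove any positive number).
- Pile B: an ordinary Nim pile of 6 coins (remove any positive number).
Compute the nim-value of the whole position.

3

Pile A is a plain Nim pile of size 5, so its Grundy value is 5.
Pile B is a plain Nim pile of size 6, so its Grundy value is 6.
The value of a disjunctive sum is the nim-sum of the parts.
Combined value = 5 XOR 6 = 3.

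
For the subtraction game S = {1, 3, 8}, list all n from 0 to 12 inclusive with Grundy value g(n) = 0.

0, 2, 4, 6, 11

Compute g(0), g(1), … for moves {1, 3, 8}:
g(0) = mex{} = 0
g(1) = mex{0} = 1
g(2) = mex{1} = 0
g(3) = mex{0} = 1
g(4) = mex{1} = 0
g(5) = mex{0} = 1
g(6) = mex{1} = 0
g(7) = mex{0} = 1
g(8) = mex{0,1} = 2
g(9) = mex{0,1,2} = 3
g(10) = mex{0,1,3} = 2
g(11) = mex{1,2} = 0
g(12) = mex{0,3} = 1
The P-positions (g = 0) in 0..12 are 0, 2, 4, 6, 11.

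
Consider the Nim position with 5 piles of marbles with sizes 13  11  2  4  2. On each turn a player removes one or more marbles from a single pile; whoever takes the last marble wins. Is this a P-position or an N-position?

Nim-sum: 13 ^ 11 ^ 2 ^ 4 ^ 2 = 2.
The nim-sum is 2 ≠ 0, so this is an N-position: the player to move can win.

N-position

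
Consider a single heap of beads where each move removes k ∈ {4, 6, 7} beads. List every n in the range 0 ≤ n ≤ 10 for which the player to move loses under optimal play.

Build the Grundy sequence with g(k) = mex{g(k−s) : s ∈ {4, 6, 7}, s ≤ k}:
g(0) = mex{} = 0
g(1) = mex{} = 0
g(2) = mex{} = 0
g(3) = mex{} = 0
g(4) = mex{0} = 1
g(5) = mex{0} = 1
g(6) = mex{0} = 1
g(7) = mex{0} = 1
g(8) = mex{0,1} = 2
g(9) = mex{0,1} = 2
g(10) = mex{0,1} = 2
The P-positions (g = 0) in 0..10 are 0, 1, 2, 3.

0, 1, 2, 3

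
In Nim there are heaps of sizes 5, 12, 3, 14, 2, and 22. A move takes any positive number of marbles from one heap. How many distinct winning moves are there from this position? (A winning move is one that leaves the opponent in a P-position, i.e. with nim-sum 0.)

1

Compute the nim-sum pairwise:
5 ^ 12 = 9
9 ^ 3 = 10
10 ^ 14 = 4
4 ^ 2 = 6
6 ^ 22 = 16
The overall nim-sum is X = 16. A heap of size p has a winning move iff p XOR X < p (reduce it to p XOR X).
  5: 5 XOR 16 = 21 ≥ 5 — no move.
  12: 12 XOR 16 = 28 ≥ 12 — no move.
  3: 3 XOR 16 = 19 ≥ 3 — no move.
  14: 14 XOR 16 = 30 ≥ 14 — no move.
  2: 2 XOR 16 = 18 ≥ 2 — no move.
  22: 22 XOR 16 = 6 < 22 — winning move (to 6).
That gives 1 winning move.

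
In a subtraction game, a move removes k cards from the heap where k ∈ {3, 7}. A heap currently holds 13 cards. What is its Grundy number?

1

Compute g(0), g(1), … for moves {3, 7}:
k:     0  1  2  3  4  5  6  7  8  9 10 11 12 13
g(k):  0  0  0  1  1  1  0  2  2  1  0  0  0  1
So g(13) = 1.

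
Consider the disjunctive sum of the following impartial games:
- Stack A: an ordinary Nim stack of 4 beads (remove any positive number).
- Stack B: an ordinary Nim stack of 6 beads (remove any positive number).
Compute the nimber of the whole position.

Stack A is a plain Nim stack of size 4, so its Grundy value is 4.
Stack B is a plain Nim stack of size 6, so its Grundy value is 6.
By the Sprague-Grundy theorem, the Grundy value of a sum of independent games is the XOR of the component values.
Combined value = 4 ⊕ 6 = 2.

2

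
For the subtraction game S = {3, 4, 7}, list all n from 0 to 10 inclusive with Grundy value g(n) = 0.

Build the Grundy sequence with g(k) = mex{g(k−s) : s ∈ {3, 4, 7}, s ≤ k}:
g(0) = mex{} = 0
g(1) = mex{} = 0
g(2) = mex{} = 0
g(3) = mex{0} = 1
g(4) = mex{0} = 1
g(5) = mex{0} = 1
g(6) = mex{0,1} = 2
g(7) = mex{0,1} = 2
g(8) = mex{0,1} = 2
g(9) = mex{0,1,2} = 3
g(10) = mex{1,2} = 0
The P-positions (g = 0) in 0..10 are 0, 1, 2, 10.

0, 1, 2, 10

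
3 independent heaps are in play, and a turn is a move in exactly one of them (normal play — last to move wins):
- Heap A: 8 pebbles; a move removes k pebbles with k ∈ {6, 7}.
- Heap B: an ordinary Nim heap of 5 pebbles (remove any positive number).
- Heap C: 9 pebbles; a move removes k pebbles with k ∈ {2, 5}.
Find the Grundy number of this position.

Build the Grundy sequence for heap A with g(k) = mex{g(k−s) : s ∈ {6, 7}, s ≤ k}:
g(0) = mex{} = 0
g(1) = mex{} = 0
g(2) = mex{} = 0
g(3) = mex{} = 0
g(4) = mex{} = 0
g(5) = mex{} = 0
g(6) = mex{0} = 1
g(7) = mex{0} = 1
g(8) = mex{0} = 1
So g(8) = 1.
Heap B is a plain Nim heap of size 5, so its Grundy value is 5.
For heap C, compute g(0), g(1), … with moves {2, 5}:
g(0) = mex{} = 0
g(1) = mex{} = 0
g(2) = mex{0} = 1
g(3) = mex{0} = 1
g(4) = mex{1} = 0
g(5) = mex{0,1} = 2
g(6) = mex{0} = 1
g(7) = mex{1,2} = 0
g(8) = mex{1} = 0
g(9) = mex{0} = 1
So g(9) = 1.
By the Sprague-Grundy theorem, the Grundy value of a sum of independent games is the XOR of the component values.
Combined value = 1 ⊕ 5 ⊕ 1 = 5.

5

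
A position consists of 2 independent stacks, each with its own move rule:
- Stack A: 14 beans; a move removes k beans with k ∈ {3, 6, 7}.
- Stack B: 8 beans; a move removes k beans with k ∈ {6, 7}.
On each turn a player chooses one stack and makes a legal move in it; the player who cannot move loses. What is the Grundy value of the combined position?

Build the Grundy sequence for stack A with g(k) = mex{g(k−s) : s ∈ {3, 6, 7}, s ≤ k}:
k:     0  1  2  3  4  5  6  7  8  9 10 11 12 13 14
g(k):  0  0  0  1  1  1  2  2  2  3  0  0  0  1  1
So g(14) = 1.
Grundy values for stack B (subtraction set {6, 7}):
g(0) = mex{} = 0
g(1) = mex{} = 0
g(2) = mex{} = 0
g(3) = mex{} = 0
g(4) = mex{} = 0
g(5) = mex{} = 0
g(6) = mex{0} = 1
g(7) = mex{0} = 1
g(8) = mex{0} = 1
So g(8) = 1.
The value of a disjunctive sum is the nim-sum of the parts.
Combined value = 1 ⊕ 1 = 0.

0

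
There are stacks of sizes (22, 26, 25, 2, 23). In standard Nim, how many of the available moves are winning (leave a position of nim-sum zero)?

0

Bitwise XOR of the heap sizes:
  10110  (22)
  11010  (26)
  11001  (25)
  00010  (2)
  10111  (23)
  -----
  00000  (0)
The nim-sum is already 0, so every move leaves a nonzero nim-sum — there are no winning moves.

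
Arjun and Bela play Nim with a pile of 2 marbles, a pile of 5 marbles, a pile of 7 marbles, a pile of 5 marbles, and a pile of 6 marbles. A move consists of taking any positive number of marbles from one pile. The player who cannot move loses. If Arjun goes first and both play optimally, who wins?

Arjun wins

In binary:
  010  (2)
  101  (5)
  111  (7)
  101  (5)
  110  (6)
  ---
  011  (3)
The nim-sum is 3 ≠ 0, so this is an N-position: the player to move can win; Arjun has a winning move.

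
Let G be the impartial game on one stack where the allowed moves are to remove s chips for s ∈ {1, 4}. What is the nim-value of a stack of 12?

0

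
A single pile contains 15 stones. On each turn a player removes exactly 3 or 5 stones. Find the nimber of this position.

2

Grundy values for subtraction set {3, 5}:
k:     0  1  2  3  4  5  6  7  8  9 10 11 12 13 14 15
g(k):  0  0  0  1  1  1  2  2  0  0  0  1  1  1  2  2
So g(15) = 2.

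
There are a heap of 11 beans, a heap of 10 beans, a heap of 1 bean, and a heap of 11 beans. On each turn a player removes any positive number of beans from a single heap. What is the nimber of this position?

11

Nim-sum: 11 ^ 10 ^ 1 ^ 11 = 11.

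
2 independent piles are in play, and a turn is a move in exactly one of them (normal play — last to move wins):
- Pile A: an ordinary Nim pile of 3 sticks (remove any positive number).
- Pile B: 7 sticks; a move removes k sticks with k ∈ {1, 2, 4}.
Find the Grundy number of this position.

2

Pile A is a plain Nim pile of size 3, so its Grundy value is 3.
Grundy values for pile B (subtraction set {1, 2, 4}):
g(0) = mex{} = 0
g(1) = mex{0} = 1
g(2) = mex{0,1} = 2
g(3) = mex{1,2} = 0
g(4) = mex{0,2} = 1
g(5) = mex{0,1} = 2
g(6) = mex{1,2} = 0
g(7) = mex{0,2} = 1
So g(7) = 1.
By the Sprague-Grundy theorem, the Grundy value of a sum of independent games is the XOR of the component values.
Combined value = 3 ⊕ 1 = 2.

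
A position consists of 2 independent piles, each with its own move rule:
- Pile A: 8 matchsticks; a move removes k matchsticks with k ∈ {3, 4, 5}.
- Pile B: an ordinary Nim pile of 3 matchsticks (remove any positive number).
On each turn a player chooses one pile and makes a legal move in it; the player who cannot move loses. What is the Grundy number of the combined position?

Grundy values for pile A (subtraction set {3, 4, 5}):
g(0) = mex{} = 0
g(1) = mex{} = 0
g(2) = mex{} = 0
g(3) = mex{0} = 1
g(4) = mex{0} = 1
g(5) = mex{0} = 1
g(6) = mex{0,1} = 2
g(7) = mex{0,1} = 2
g(8) = mex{1} = 0
So g(8) = 0.
Pile B is a plain Nim pile of size 3, so its Grundy value is 3.
The value of a disjunctive sum is the nim-sum of the parts.
Combined value = 0 XOR 3 = 3.

3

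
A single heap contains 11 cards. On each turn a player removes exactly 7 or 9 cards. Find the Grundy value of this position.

1

Grundy values for subtraction set {7, 9}:
g(0) = mex{} = 0
g(1) = mex{} = 0
g(2) = mex{} = 0
g(3) = mex{} = 0
g(4) = mex{} = 0
g(5) = mex{} = 0
g(6) = mex{} = 0
g(7) = mex{0} = 1
g(8) = mex{0} = 1
g(9) = mex{0} = 1
g(10) = mex{0} = 1
g(11) = mex{0} = 1
So g(11) = 1.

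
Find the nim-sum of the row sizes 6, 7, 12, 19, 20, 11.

1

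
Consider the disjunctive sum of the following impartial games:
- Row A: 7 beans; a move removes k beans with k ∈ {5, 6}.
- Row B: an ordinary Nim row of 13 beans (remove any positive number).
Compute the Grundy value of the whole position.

12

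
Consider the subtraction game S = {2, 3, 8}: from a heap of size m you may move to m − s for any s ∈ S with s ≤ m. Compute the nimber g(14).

2

Grundy values for subtraction set {2, 3, 8}:
g(0) = mex{} = 0
g(1) = mex{} = 0
g(2) = mex{0} = 1
g(3) = mex{0} = 1
g(4) = mex{0,1} = 2
g(5) = mex{1} = 0
g(6) = mex{1,2} = 0
g(7) = mex{0,2} = 1
g(8) = mex{0} = 1
g(9) = mex{0,1} = 2
g(10) = mex{1} = 0
g(11) = mex{1,2} = 0
g(12) = mex{0,2} = 1
g(13) = mex{0} = 1
g(14) = mex{0,1} = 2
So g(14) = 2.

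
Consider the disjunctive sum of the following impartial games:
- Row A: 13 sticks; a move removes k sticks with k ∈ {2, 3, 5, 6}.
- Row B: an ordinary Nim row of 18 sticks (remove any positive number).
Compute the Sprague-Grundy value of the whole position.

16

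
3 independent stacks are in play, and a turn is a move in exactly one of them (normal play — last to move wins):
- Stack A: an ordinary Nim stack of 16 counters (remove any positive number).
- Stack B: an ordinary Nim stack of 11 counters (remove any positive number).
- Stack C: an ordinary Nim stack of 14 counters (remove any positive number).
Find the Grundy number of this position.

21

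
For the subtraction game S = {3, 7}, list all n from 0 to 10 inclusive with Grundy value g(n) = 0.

0, 1, 2, 6, 10

Grundy values for subtraction set {3, 7}:
k:     0  1  2  3  4  5  6  7  8  9 10
g(k):  0  0  0  1  1  1  0  2  2  1  0
The P-positions (g = 0) in 0..10 are 0, 1, 2, 6, 10.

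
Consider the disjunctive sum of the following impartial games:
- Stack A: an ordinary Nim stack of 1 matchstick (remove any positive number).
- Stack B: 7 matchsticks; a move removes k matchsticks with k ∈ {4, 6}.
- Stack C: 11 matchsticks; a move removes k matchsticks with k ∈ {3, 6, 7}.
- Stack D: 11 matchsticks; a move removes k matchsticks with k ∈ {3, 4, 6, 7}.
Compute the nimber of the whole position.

0

Stack A is a plain Nim stack of size 1, so its Grundy value is 1.
Build the Grundy sequence for stack B with g(k) = mex{g(k−s) : s ∈ {4, 6}, s ≤ k}:
g(0) = mex{} = 0
g(1) = mex{} = 0
g(2) = mex{} = 0
g(3) = mex{} = 0
g(4) = mex{0} = 1
g(5) = mex{0} = 1
g(6) = mex{0} = 1
g(7) = mex{0} = 1
So g(7) = 1.
For stack C, compute g(0), g(1), … with moves {3, 6, 7}:
k:     0  1  2  3  4  5  6  7  8  9 10 11
g(k):  0  0  0  1  1  1  2  2  2  3  0  0
So g(11) = 0.
Grundy values for stack D (subtraction set {3, 4, 6, 7}):
g(0) = mex{} = 0
g(1) = mex{} = 0
g(2) = mex{} = 0
g(3) = mex{0} = 1
g(4) = mex{0} = 1
g(5) = mex{0} = 1
g(6) = mex{0,1} = 2
g(7) = mex{0,1} = 2
g(8) = mex{0,1} = 2
g(9) = mex{0,1,2} = 3
g(10) = mex{1,2} = 0
g(11) = mex{1,2} = 0
So g(11) = 0.
The value of a disjunctive sum is the nim-sum of the parts.
Combined value = 1 XOR 1 XOR 0 XOR 0 = 0.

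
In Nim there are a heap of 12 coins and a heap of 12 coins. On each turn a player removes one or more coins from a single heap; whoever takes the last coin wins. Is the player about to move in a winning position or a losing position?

Losing position

Nim-sum: 12 ^ 12 = 0.
The nim-sum is 0, so this is a P-position: the player to move is in a losing position under optimal play.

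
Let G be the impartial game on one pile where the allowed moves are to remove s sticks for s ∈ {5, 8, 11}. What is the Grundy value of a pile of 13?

Grundy values for subtraction set {5, 8, 11}:
g(0) = mex{} = 0
g(1) = mex{} = 0
g(2) = mex{} = 0
g(3) = mex{} = 0
g(4) = mex{} = 0
g(5) = mex{0} = 1
g(6) = mex{0} = 1
g(7) = mex{0} = 1
g(8) = mex{0} = 1
g(9) = mex{0} = 1
g(10) = mex{0,1} = 2
g(11) = mex{0,1} = 2
g(12) = mex{0,1} = 2
g(13) = mex{0,1} = 2
So g(13) = 2.

2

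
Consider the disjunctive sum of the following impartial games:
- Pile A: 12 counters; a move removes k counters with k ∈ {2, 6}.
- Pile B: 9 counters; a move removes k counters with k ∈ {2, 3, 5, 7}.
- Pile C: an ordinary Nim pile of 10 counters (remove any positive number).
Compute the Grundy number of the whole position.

10

Grundy values for pile A (subtraction set {2, 6}):
k:     0  1  2  3  4  5  6  7  8  9 10 11 12
g(k):  0  0  1  1  0  0  1  1  0  0  1  1  0
So g(12) = 0.
Grundy values for pile B (subtraction set {2, 3, 5, 7}):
g(0) = mex{} = 0
g(1) = mex{} = 0
g(2) = mex{0} = 1
g(3) = mex{0} = 1
g(4) = mex{0,1} = 2
g(5) = mex{0,1} = 2
g(6) = mex{0,1,2} = 3
g(7) = mex{0,1,2} = 3
g(8) = mex{0,1,2,3} = 4
g(9) = mex{1,2,3} = 0
So g(9) = 0.
Pile C is a plain Nim pile of size 10, so its Grundy value is 10.
By the Sprague-Grundy theorem, the Grundy value of a sum of independent games is the XOR of the component values.
Combined value = 0 XOR 0 XOR 10 = 10.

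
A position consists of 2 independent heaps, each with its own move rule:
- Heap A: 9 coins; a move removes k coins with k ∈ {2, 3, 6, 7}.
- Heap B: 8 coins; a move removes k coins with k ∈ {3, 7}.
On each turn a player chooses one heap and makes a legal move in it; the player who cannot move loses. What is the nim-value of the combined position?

2

For heap A, compute g(0), g(1), … with moves {2, 3, 6, 7}:
k:     0  1  2  3  4  5  6  7  8  9
g(k):  0  0  1  1  2  0  3  1  2  0
So g(9) = 0.
Grundy values for heap B (subtraction set {3, 7}):
k:     0  1  2  3  4  5  6  7  8
g(k):  0  0  0  1  1  1  0  2  2
So g(8) = 2.
By the Sprague-Grundy theorem, the Grundy value of a sum of independent games is the XOR of the component values.
Combined value = 0 ⊕ 2 = 2.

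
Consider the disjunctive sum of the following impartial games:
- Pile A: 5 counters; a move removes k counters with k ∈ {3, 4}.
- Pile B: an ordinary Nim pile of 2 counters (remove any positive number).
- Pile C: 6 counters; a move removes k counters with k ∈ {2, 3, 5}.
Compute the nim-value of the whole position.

Build the Grundy sequence for pile A with g(k) = mex{g(k−s) : s ∈ {3, 4}, s ≤ k}:
k:     0  1  2  3  4  5
g(k):  0  0  0  1  1  1
So g(5) = 1.
Pile B is a plain Nim pile of size 2, so its Grundy value is 2.
Grundy values for pile C (subtraction set {2, 3, 5}):
k:     0  1  2  3  4  5  6
g(k):  0  0  1  1  2  2  3
So g(6) = 3.
By the Sprague-Grundy theorem, the Grundy value of a sum of independent games is the XOR of the component values.
Combined value = 1 XOR 2 XOR 3 = 0.

0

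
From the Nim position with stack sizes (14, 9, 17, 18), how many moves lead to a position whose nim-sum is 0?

In binary:
  01110  (14)
  01001  (9)
  10001  (17)
  10010  (18)
  -----
  00100  (4)
The overall nim-sum is X = 4. A stack of size p has a winning move iff p XOR X < p (reduce it to p XOR X).
  14: 14 XOR 4 = 10 < 14 — winning move (to 10).
  9: 9 XOR 4 = 13 ≥ 9 — no move.
  17: 17 XOR 4 = 21 ≥ 17 — no move.
  18: 18 XOR 4 = 22 ≥ 18 — no move.
That gives 1 winning move.

1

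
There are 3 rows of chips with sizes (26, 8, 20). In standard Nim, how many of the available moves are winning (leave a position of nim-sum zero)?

1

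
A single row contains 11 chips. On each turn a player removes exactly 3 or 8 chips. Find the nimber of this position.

0

Build the Grundy sequence with g(k) = mex{g(k−s) : s ∈ {3, 8}, s ≤ k}:
g(0) = mex{} = 0
g(1) = mex{} = 0
g(2) = mex{} = 0
g(3) = mex{0} = 1
g(4) = mex{0} = 1
g(5) = mex{0} = 1
g(6) = mex{1} = 0
g(7) = mex{1} = 0
g(8) = mex{0,1} = 2
g(9) = mex{0} = 1
g(10) = mex{0} = 1
g(11) = mex{1,2} = 0
So g(11) = 0.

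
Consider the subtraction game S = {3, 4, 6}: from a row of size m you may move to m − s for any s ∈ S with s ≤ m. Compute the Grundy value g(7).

Compute g(0), g(1), … for moves {3, 4, 6}:
k:     0  1  2  3  4  5  6  7
g(k):  0  0  0  1  1  1  2  2
So g(7) = 2.

2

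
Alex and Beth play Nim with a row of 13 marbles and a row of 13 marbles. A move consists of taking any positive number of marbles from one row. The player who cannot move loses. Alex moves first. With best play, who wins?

Nim-sum: 13 ^ 13 = 0.
The nim-sum is 0, so this is a P-position: the player to move is in a losing position under optimal play; Alex is about to move from it and so loses — Beth wins.

Beth wins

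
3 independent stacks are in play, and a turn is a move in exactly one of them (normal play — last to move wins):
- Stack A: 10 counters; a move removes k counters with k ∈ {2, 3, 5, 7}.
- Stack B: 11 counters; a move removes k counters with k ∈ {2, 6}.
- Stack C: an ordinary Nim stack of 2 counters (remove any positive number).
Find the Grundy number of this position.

3

Build the Grundy sequence for stack A with g(k) = mex{g(k−s) : s ∈ {2, 3, 5, 7}, s ≤ k}:
k:     0  1  2  3  4  5  6  7  8  9 10
g(k):  0  0  1  1  2  2  3  3  4  0  0
So g(10) = 0.
For stack B, compute g(0), g(1), … with moves {2, 6}:
g(0) = mex{} = 0
g(1) = mex{} = 0
g(2) = mex{0} = 1
g(3) = mex{0} = 1
g(4) = mex{1} = 0
g(5) = mex{1} = 0
g(6) = mex{0} = 1
g(7) = mex{0} = 1
g(8) = mex{1} = 0
g(9) = mex{1} = 0
g(10) = mex{0} = 1
g(11) = mex{0} = 1
So g(11) = 1.
Stack C is a plain Nim stack of size 2, so its Grundy value is 2.
By the Sprague-Grundy theorem, the Grundy value of a sum of independent games is the XOR of the component values.
Combined value = 0 ⊕ 1 ⊕ 2 = 3.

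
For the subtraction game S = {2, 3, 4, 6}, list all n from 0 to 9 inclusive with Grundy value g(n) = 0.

0, 1, 8, 9

Compute g(0), g(1), … for moves {2, 3, 4, 6}:
g(0) = mex{} = 0
g(1) = mex{} = 0
g(2) = mex{0} = 1
g(3) = mex{0} = 1
g(4) = mex{0,1} = 2
g(5) = mex{0,1} = 2
g(6) = mex{0,1,2} = 3
g(7) = mex{0,1,2} = 3
g(8) = mex{1,2,3} = 0
g(9) = mex{1,2,3} = 0
The P-positions (g = 0) in 0..9 are 0, 1, 8, 9.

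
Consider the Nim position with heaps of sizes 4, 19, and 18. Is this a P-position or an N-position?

N-position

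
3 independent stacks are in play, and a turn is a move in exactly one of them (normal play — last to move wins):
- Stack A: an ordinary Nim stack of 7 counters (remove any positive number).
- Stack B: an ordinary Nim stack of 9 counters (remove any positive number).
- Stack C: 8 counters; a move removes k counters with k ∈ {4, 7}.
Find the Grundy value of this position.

Stack A is a plain Nim stack of size 7, so its Grundy value is 7.
Stack B is a plain Nim stack of size 9, so its Grundy value is 9.
Build the Grundy sequence for stack C with g(k) = mex{g(k−s) : s ∈ {4, 7}, s ≤ k}:
g(0) = mex{} = 0
g(1) = mex{} = 0
g(2) = mex{} = 0
g(3) = mex{} = 0
g(4) = mex{0} = 1
g(5) = mex{0} = 1
g(6) = mex{0} = 1
g(7) = mex{0} = 1
g(8) = mex{0,1} = 2
So g(8) = 2.
By the Sprague-Grundy theorem, the Grundy value of a sum of independent games is the XOR of the component values.
Combined value = 7 XOR 9 XOR 2 = 12.

12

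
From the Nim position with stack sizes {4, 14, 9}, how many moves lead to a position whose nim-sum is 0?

1

Bitwise XOR of the heap sizes:
  0100  (4)
  1110  (14)
  1001  (9)
  ----
  0011  (3)
The overall nim-sum is X = 3. A stack of size p has a winning move iff p XOR X < p (reduce it to p XOR X).
  4: 4 XOR 3 = 7 ≥ 4 — no move.
  14: 14 XOR 3 = 13 < 14 — winning move (to 13).
  9: 9 XOR 3 = 10 ≥ 9 — no move.
That gives 1 winning move.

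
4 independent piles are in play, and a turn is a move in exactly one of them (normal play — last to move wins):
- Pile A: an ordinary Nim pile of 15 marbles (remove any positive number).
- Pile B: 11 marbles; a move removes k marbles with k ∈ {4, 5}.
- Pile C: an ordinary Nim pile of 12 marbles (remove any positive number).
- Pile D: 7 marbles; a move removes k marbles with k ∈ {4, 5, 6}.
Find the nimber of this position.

2

Pile A is a plain Nim pile of size 15, so its Grundy value is 15.
Grundy values for pile B (subtraction set {4, 5}):
g(0) = mex{} = 0
g(1) = mex{} = 0
g(2) = mex{} = 0
g(3) = mex{} = 0
g(4) = mex{0} = 1
g(5) = mex{0} = 1
g(6) = mex{0} = 1
g(7) = mex{0} = 1
g(8) = mex{0,1} = 2
g(9) = mex{1} = 0
g(10) = mex{1} = 0
g(11) = mex{1} = 0
So g(11) = 0.
Pile C is a plain Nim pile of size 12, so its Grundy value is 12.
Build the Grundy sequence for pile D with g(k) = mex{g(k−s) : s ∈ {4, 5, 6}, s ≤ k}:
k:     0  1  2  3  4  5  6  7
g(k):  0  0  0  0  1  1  1  1
So g(7) = 1.
The value of a disjunctive sum is the nim-sum of the parts.
Combined value = 15 ⊕ 0 ⊕ 12 ⊕ 1 = 2.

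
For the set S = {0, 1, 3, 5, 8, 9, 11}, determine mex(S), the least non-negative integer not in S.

2

The values 0, 1 are all present; 2 is the first non-negative integer missing from the set.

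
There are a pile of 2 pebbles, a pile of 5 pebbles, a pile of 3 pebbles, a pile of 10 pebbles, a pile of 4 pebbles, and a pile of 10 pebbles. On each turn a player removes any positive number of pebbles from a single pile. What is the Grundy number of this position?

Compute the nim-sum pairwise:
2 XOR 5 = 7
7 XOR 3 = 4
4 XOR 10 = 14
14 XOR 4 = 10
10 XOR 10 = 0

0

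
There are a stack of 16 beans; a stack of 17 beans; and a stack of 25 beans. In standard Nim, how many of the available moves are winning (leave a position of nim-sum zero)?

Bitwise XOR of the heap sizes:
  10000  (16)
  10001  (17)
  11001  (25)
  -----
  11000  (24)
The overall nim-sum is X = 24. A stack of size p has a winning move iff p XOR X < p (reduce it to p XOR X).
  16: 16 XOR 24 = 8 < 16 — winning move (to 8).
  17: 17 XOR 24 = 9 < 17 — winning move (to 9).
  25: 25 XOR 24 = 1 < 25 — winning move (to 1).
That gives 3 winning moves.

3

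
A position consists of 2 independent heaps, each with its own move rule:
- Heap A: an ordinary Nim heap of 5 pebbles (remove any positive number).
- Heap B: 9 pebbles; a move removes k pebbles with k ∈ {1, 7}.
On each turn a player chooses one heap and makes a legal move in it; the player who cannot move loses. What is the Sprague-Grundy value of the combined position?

4

Heap A is a plain Nim heap of size 5, so its Grundy value is 5.
Grundy values for heap B (subtraction set {1, 7}):
g(0) = mex{} = 0
g(1) = mex{0} = 1
g(2) = mex{1} = 0
g(3) = mex{0} = 1
g(4) = mex{1} = 0
g(5) = mex{0} = 1
g(6) = mex{1} = 0
g(7) = mex{0} = 1
g(8) = mex{1} = 0
g(9) = mex{0} = 1
So g(9) = 1.
The value of a disjunctive sum is the nim-sum of the parts.
Combined value = 5 XOR 1 = 4.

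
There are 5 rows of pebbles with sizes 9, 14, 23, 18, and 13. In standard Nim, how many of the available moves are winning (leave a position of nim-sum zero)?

3

In binary:
  01001  (9)
  01110  (14)
  10111  (23)
  10010  (18)
  01101  (13)
  -----
  01111  (15)
The overall nim-sum is X = 15. A row of size p has a winning move iff p XOR X < p (reduce it to p XOR X).
  9: 9 XOR 15 = 6 < 9 — winning move (to 6).
  14: 14 XOR 15 = 1 < 14 — winning move (to 1).
  23: 23 XOR 15 = 24 ≥ 23 — no move.
  18: 18 XOR 15 = 29 ≥ 18 — no move.
  13: 13 XOR 15 = 2 < 13 — winning move (to 2).
That gives 3 winning moves.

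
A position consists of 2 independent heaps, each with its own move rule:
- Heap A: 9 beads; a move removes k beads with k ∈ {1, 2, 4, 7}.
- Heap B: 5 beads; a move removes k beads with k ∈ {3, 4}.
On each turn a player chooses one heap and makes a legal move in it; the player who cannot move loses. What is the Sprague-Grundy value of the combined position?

1

For heap A, compute g(0), g(1), … with moves {1, 2, 4, 7}:
k:     0  1  2  3  4  5  6  7  8  9
g(k):  0  1  2  0  1  2  0  1  2  0
So g(9) = 0.
For heap B, compute g(0), g(1), … with moves {3, 4}:
g(0) = mex{} = 0
g(1) = mex{} = 0
g(2) = mex{} = 0
g(3) = mex{0} = 1
g(4) = mex{0} = 1
g(5) = mex{0} = 1
So g(5) = 1.
The value of a disjunctive sum is the nim-sum of the parts.
Combined value = 0 XOR 1 = 1.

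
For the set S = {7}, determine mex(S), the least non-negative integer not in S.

0

0 is not in the set, so the mex is 0.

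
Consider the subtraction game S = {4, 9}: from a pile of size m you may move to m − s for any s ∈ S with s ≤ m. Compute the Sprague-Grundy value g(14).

0

Compute g(0), g(1), … for moves {4, 9}:
k:     0  1  2  3  4  5  6  7  8  9 10 11 12 13 14
g(k):  0  0  0  0  1  1  1  1  0  2  2  2  1  0  0
So g(14) = 0.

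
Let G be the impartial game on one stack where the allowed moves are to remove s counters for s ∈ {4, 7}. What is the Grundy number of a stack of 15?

1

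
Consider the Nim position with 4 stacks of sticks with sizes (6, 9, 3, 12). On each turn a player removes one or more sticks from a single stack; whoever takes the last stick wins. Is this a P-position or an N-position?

P-position

Nim-sum: 6 ^ 9 ^ 3 ^ 12 = 0.
The nim-sum is 0, so this is a P-position: the player to move is in a losing position under optimal play.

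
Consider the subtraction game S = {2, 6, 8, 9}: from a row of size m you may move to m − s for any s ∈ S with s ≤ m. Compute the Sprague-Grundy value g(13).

2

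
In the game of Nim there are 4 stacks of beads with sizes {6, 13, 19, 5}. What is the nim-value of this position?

29

Nim-sum: 6 XOR 13 XOR 19 XOR 5 = 29.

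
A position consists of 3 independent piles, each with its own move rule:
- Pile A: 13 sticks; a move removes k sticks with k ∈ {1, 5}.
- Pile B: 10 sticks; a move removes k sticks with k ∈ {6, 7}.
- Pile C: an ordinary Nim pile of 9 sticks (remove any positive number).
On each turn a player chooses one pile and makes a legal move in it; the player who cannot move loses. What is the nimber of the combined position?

9

For pile A, compute g(0), g(1), … with moves {1, 5}:
k:     0  1  2  3  4  5  6  7  8  9 10 11 12 13
g(k):  0  1  0  1  0  1  0  1  0  1  0  1  0  1
So g(13) = 1.
For pile B, compute g(0), g(1), … with moves {6, 7}:
g(0) = mex{} = 0
g(1) = mex{} = 0
g(2) = mex{} = 0
g(3) = mex{} = 0
g(4) = mex{} = 0
g(5) = mex{} = 0
g(6) = mex{0} = 1
g(7) = mex{0} = 1
g(8) = mex{0} = 1
g(9) = mex{0} = 1
g(10) = mex{0} = 1
So g(10) = 1.
Pile C is a plain Nim pile of size 9, so its Grundy value is 9.
The value of a disjunctive sum is the nim-sum of the parts.
Combined value = 1 ⊕ 1 ⊕ 9 = 9.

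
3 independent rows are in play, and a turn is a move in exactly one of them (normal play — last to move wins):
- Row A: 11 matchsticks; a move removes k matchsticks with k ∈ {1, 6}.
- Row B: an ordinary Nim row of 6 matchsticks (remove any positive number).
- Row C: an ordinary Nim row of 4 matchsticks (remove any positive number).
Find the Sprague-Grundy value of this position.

Build the Grundy sequence for row A with g(k) = mex{g(k−s) : s ∈ {1, 6}, s ≤ k}:
k:     0  1  2  3  4  5  6  7  8  9 10 11
g(k):  0  1  0  1  0  1  2  0  1  0  1  0
So g(11) = 0.
Row B is a plain Nim row of size 6, so its Grundy value is 6.
Row C is a plain Nim row of size 4, so its Grundy value is 4.
By the Sprague-Grundy theorem, the Grundy value of a sum of independent games is the XOR of the component values.
Combined value = 0 ⊕ 6 ⊕ 4 = 2.

2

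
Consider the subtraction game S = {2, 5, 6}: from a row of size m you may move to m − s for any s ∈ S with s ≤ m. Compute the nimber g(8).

0

Grundy values for subtraction set {2, 5, 6}:
k:     0  1  2  3  4  5  6  7  8
g(k):  0  0  1  1  0  2  1  3  0
So g(8) = 0.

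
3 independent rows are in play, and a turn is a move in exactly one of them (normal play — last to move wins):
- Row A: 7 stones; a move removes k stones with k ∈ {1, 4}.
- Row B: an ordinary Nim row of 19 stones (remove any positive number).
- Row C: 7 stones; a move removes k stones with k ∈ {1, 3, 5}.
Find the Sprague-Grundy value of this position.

18

For row A, compute g(0), g(1), … with moves {1, 4}:
g(0) = mex{} = 0
g(1) = mex{0} = 1
g(2) = mex{1} = 0
g(3) = mex{0} = 1
g(4) = mex{0,1} = 2
g(5) = mex{1,2} = 0
g(6) = mex{0} = 1
g(7) = mex{1} = 0
So g(7) = 0.
Row B is a plain Nim row of size 19, so its Grundy value is 19.
Grundy values for row C (subtraction set {1, 3, 5}):
k:     0  1  2  3  4  5  6  7
g(k):  0  1  0  1  0  1  0  1
So g(7) = 1.
The value of a disjunctive sum is the nim-sum of the parts.
Combined value = 0 ⊕ 19 ⊕ 1 = 18.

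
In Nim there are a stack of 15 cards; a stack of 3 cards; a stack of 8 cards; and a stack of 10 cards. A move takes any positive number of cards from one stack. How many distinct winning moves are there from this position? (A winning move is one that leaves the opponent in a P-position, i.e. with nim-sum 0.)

3

Compute the nim-sum pairwise:
15 ^ 3 = 12
12 ^ 8 = 4
4 ^ 10 = 14
The overall nim-sum is X = 14. A stack of size p has a winning move iff p XOR X < p (reduce it to p XOR X).
  15: 15 XOR 14 = 1 < 15 — winning move (to 1).
  3: 3 XOR 14 = 13 ≥ 3 — no move.
  8: 8 XOR 14 = 6 < 8 — winning move (to 6).
  10: 10 XOR 14 = 4 < 10 — winning move (to 4).
That gives 3 winning moves.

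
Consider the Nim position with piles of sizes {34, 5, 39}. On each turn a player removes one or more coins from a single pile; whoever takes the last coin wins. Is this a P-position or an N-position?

P-position

Nim-sum: 34 ⊕ 5 ⊕ 39 = 0.
The nim-sum is 0, so this is a P-position: the player to move is in a losing position under optimal play.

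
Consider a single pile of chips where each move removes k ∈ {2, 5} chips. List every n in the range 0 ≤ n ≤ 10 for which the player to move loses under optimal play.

0, 1, 4, 7, 8

Build the Grundy sequence with g(k) = mex{g(k−s) : s ∈ {2, 5}, s ≤ k}:
g(0) = mex{} = 0
g(1) = mex{} = 0
g(2) = mex{0} = 1
g(3) = mex{0} = 1
g(4) = mex{1} = 0
g(5) = mex{0,1} = 2
g(6) = mex{0} = 1
g(7) = mex{1,2} = 0
g(8) = mex{1} = 0
g(9) = mex{0} = 1
g(10) = mex{0,2} = 1
The P-positions (g = 0) in 0..10 are 0, 1, 4, 7, 8.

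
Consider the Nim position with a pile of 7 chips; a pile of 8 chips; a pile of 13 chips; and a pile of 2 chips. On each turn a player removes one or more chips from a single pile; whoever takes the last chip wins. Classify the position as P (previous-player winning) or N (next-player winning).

P-position

Nim-sum: 7 ^ 8 ^ 13 ^ 2 = 0.
The nim-sum is 0, so this is a P-position: the player to move is in a losing position under optimal play.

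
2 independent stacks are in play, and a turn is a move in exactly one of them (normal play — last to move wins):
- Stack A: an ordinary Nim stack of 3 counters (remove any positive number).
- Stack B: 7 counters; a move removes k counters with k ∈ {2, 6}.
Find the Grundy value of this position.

2

Stack A is a plain Nim stack of size 3, so its Grundy value is 3.
Build the Grundy sequence for stack B with g(k) = mex{g(k−s) : s ∈ {2, 6}, s ≤ k}:
k:     0  1  2  3  4  5  6  7
g(k):  0  0  1  1  0  0  1  1
So g(7) = 1.
By the Sprague-Grundy theorem, the Grundy value of a sum of independent games is the XOR of the component values.
Combined value = 3 XOR 1 = 2.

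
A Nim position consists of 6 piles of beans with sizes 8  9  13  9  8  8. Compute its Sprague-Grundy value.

5

Bitwise XOR of the heap sizes:
  1000  (8)
  1001  (9)
  1101  (13)
  1001  (9)
  1000  (8)
  1000  (8)
  ----
  0101  (5)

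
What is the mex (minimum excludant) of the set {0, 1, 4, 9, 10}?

2

The values 0, 1 are all present; 2 is the first non-negative integer missing from the set.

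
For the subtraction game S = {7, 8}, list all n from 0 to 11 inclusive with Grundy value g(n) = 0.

Grundy values for subtraction set {7, 8}:
k:     0  1  2  3  4  5  6  7  8  9 10 11
g(k):  0  0  0  0  0  0  0  1  1  1  1  1
The P-positions (g = 0) in 0..11 are 0, 1, 2, 3, 4, 5, 6.

0, 1, 2, 3, 4, 5, 6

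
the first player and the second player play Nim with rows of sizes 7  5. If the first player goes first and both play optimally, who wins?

Nim-sum: 7 ^ 5 = 2.
The nim-sum is 2 ≠ 0, so this is an N-position: the player to move can win; the first player has a winning move.

the first player wins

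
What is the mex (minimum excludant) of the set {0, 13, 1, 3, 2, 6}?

4

The values 0, 1, 2, 3 are all present; 4 is the first non-negative integer missing from the set.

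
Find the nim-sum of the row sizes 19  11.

24

Nim-sum: 19 ⊕ 11 = 24.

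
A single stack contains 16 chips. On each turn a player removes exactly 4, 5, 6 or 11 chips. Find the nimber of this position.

4

Grundy values for subtraction set {4, 5, 6, 11}:
k:     0  1  2  3  4  5  6  7  8  9 10 11 12 13 14 15 16
g(k):  0  0  0  0  1  1  1  1  2  2  0  2  3  3  1  3  4
So g(16) = 4.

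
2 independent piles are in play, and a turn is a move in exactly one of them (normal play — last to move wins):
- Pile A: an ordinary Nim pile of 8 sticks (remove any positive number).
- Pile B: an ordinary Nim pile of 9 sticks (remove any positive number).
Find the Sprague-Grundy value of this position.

Pile A is a plain Nim pile of size 8, so its Grundy value is 8.
Pile B is a plain Nim pile of size 9, so its Grundy value is 9.
The value of a disjunctive sum is the nim-sum of the parts.
Combined value = 8 XOR 9 = 1.

1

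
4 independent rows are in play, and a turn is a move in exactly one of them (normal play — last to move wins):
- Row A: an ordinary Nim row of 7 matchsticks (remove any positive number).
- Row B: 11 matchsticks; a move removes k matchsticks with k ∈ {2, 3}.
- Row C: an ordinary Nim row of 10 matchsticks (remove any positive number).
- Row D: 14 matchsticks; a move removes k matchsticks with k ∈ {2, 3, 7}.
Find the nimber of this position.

15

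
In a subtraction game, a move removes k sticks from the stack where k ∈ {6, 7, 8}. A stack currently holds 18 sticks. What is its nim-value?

Compute g(0), g(1), … for moves {6, 7, 8}:
k:     0  1  2  3  4  5  6  7  8  9 10 11 12 13 14 15 16 17 18
g(k):  0  0  0  0  0  0  1  1  1  1  1  1  2  2  0  0  0  0  0
So g(18) = 0.

0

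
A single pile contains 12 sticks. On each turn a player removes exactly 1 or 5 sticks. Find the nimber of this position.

0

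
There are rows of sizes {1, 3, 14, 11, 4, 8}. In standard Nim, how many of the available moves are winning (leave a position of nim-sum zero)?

Compute the nim-sum pairwise:
1 ⊕ 3 = 2
2 ⊕ 14 = 12
12 ⊕ 11 = 7
7 ⊕ 4 = 3
3 ⊕ 8 = 11
The overall nim-sum is X = 11. A row of size p has a winning move iff p XOR X < p (reduce it to p XOR X).
  1: 1 XOR 11 = 10 ≥ 1 — no move.
  3: 3 XOR 11 = 8 ≥ 3 — no move.
  14: 14 XOR 11 = 5 < 14 — winning move (to 5).
  11: 11 XOR 11 = 0 < 11 — winning move (to 0).
  4: 4 XOR 11 = 15 ≥ 4 — no move.
  8: 8 XOR 11 = 3 < 8 — winning move (to 3).
That gives 3 winning moves.

3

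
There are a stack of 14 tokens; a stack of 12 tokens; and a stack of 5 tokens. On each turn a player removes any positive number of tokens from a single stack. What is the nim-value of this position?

7

Nim-sum: 14 XOR 12 XOR 5 = 7.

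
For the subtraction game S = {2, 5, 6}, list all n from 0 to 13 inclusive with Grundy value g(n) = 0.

Build the Grundy sequence with g(k) = mex{g(k−s) : s ∈ {2, 5, 6}, s ≤ k}:
k:     0  1  2  3  4  5  6  7  8  9 10 11 12 13
g(k):  0  0  1  1  0  2  1  3  0  2  1  0  0  1
The P-positions (g = 0) in 0..13 are 0, 1, 4, 8, 11, 12.

0, 1, 4, 8, 11, 12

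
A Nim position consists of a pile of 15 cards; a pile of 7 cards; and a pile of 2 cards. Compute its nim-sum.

10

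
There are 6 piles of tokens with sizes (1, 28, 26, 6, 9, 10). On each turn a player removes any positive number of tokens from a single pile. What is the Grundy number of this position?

Compute the nim-sum pairwise:
1 ⊕ 28 = 29
29 ⊕ 26 = 7
7 ⊕ 6 = 1
1 ⊕ 9 = 8
8 ⊕ 10 = 2

2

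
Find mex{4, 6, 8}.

0 is not in the set, so the mex is 0.

0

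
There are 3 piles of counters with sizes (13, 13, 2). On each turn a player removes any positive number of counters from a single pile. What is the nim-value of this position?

Bitwise XOR of the heap sizes:
  1101  (13)
  1101  (13)
  0010  (2)
  ----
  0010  (2)

2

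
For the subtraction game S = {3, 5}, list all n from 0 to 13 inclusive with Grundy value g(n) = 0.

Build the Grundy sequence with g(k) = mex{g(k−s) : s ∈ {3, 5}, s ≤ k}:
k:     0  1  2  3  4  5  6  7  8  9 10 11 12 13
g(k):  0  0  0  1  1  1  2  2  0  0  0  1  1  1
The P-positions (g = 0) in 0..13 are 0, 1, 2, 8, 9, 10.

0, 1, 2, 8, 9, 10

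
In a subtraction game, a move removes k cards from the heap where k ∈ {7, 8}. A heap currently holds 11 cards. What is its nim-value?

1

Grundy values for subtraction set {7, 8}:
k:     0  1  2  3  4  5  6  7  8  9 10 11
g(k):  0  0  0  0  0  0  0  1  1  1  1  1
So g(11) = 1.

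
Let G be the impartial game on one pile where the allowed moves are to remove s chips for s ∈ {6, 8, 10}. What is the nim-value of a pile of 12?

Compute g(0), g(1), … for moves {6, 8, 10}:
g(0) = mex{} = 0
g(1) = mex{} = 0
g(2) = mex{} = 0
g(3) = mex{} = 0
g(4) = mex{} = 0
g(5) = mex{} = 0
g(6) = mex{0} = 1
g(7) = mex{0} = 1
g(8) = mex{0} = 1
g(9) = mex{0} = 1
g(10) = mex{0} = 1
g(11) = mex{0} = 1
g(12) = mex{0,1} = 2
So g(12) = 2.

2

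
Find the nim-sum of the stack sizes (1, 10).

11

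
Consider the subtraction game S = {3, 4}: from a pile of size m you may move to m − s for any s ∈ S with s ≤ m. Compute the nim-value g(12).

Build the Grundy sequence with g(k) = mex{g(k−s) : s ∈ {3, 4}, s ≤ k}:
g(0) = mex{} = 0
g(1) = mex{} = 0
g(2) = mex{} = 0
g(3) = mex{0} = 1
g(4) = mex{0} = 1
g(5) = mex{0} = 1
g(6) = mex{0,1} = 2
g(7) = mex{1} = 0
g(8) = mex{1} = 0
g(9) = mex{1,2} = 0
g(10) = mex{0,2} = 1
g(11) = mex{0} = 1
g(12) = mex{0} = 1
So g(12) = 1.

1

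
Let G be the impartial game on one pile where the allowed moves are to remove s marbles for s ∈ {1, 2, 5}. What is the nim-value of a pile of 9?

Compute g(0), g(1), … for moves {1, 2, 5}:
k:     0  1  2  3  4  5  6  7  8  9
g(k):  0  1  2  0  1  2  0  1  2  0
So g(9) = 0.

0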